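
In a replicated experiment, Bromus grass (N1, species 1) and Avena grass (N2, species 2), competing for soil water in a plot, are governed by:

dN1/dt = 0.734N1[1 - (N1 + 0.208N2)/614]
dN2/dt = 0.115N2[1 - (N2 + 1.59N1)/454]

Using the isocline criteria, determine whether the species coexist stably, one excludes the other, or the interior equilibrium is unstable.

species 1 excludes species 2

Compare the nullcline intercepts: K1/α12 = 614/0.208 = 2950 > K2 = 454; K2/α21 = 454/1.59 = 286 < K1 = 614.
Since the inequalities point opposite ways, species 1 can invade but species 2 cannot.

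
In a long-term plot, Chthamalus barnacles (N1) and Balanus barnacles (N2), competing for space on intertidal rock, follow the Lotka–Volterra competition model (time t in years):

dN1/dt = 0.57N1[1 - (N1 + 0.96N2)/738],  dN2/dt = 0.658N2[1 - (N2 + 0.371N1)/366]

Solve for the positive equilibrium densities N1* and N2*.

N1* ≈ 601, N2* ≈ 143

Setting both brackets to zero gives the nullclines N1 + 0.96N2 = 738 and 0.371N1 + N2 = 366.
Substituting N2 = 366 - 0.371N1 into the first: N1(1 - 0.96·0.371) = 738 - 0.96·366.
So N1* = 387/0.644 = 601, and then N2* = 366 - 0.371·601 = 143.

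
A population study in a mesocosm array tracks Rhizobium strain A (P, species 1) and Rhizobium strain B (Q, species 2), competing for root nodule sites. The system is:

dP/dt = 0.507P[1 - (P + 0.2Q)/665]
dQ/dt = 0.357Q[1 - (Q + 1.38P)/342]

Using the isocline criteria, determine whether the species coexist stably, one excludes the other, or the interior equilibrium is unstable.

species 1 excludes species 2

Compare the nullcline intercepts: K1/α12 = 665/0.2 = 3320 > K2 = 342; K2/α21 = 342/1.38 = 248 < K1 = 665.
Since the inequalities point opposite ways, species 1 can invade but species 2 cannot.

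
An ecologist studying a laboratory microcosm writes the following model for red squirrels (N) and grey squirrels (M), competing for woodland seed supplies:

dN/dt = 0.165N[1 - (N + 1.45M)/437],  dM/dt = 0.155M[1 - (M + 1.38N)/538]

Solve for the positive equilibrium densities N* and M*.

N* ≈ 343, M* ≈ 65

Setting both brackets to zero gives the nullclines N + 1.45M = 437 and 1.38N + M = 538.
Substituting M = 538 - 1.38N into the first: N(1 - 1.45·1.38) = 437 - 1.45·538.
So N* = -343/-1 = 343, and then M* = 538 - 1.38·343 = 65.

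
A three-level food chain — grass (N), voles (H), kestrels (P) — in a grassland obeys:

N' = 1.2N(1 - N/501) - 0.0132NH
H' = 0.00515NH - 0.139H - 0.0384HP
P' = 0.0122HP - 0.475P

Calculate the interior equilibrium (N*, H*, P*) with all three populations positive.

From dP/dt = 0: 0.0122H* = 0.475, so H* = 38.9.
From dN/dt = 0: 1.2(1 - N*/501) = 0.0132·38.9, giving N* = 501·(1 - 0.428) = 286.
From dH/dt = 0: 0.00515·286 - 0.139 = 0.0384P*, so P* = 1.34/0.0384 = 34.8.

N* ≈ 286, H* ≈ 38.9, P* ≈ 34.8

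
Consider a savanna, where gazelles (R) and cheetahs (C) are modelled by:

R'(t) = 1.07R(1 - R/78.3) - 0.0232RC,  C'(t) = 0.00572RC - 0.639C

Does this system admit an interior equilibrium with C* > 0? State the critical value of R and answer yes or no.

Threshold R = 112; K < 112, so no, the predator goes extinct.

The predator equation gives dC/dt > 0 only when R > 0.639/0.00572 = 112.
Without the predator, R → K = 78.3. Since 78.3 < 112, the predator cannot invade.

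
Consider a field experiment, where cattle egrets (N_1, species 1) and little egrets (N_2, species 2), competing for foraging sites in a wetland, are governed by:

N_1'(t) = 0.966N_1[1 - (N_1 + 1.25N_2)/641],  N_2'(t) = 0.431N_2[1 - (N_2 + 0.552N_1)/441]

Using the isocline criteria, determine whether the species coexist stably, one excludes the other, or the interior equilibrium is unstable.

stable coexistence

Compare the nullcline intercepts: K1/α12 = 641/1.25 = 513 > K2 = 441; K2/α21 = 441/0.552 = 799 > K1 = 641.
Since both inequalities hold, each species can invade when rare, so the interior equilibrium is stable.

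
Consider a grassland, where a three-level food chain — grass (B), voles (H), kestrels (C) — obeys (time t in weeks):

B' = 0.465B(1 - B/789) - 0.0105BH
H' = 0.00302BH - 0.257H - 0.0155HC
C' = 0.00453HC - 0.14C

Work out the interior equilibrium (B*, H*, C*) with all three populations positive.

B* ≈ 238, H* ≈ 30.9, C* ≈ 29.9

From dC/dt = 0: 0.00453H* = 0.14, so H* = 30.9.
From dB/dt = 0: 0.465(1 - B*/789) = 0.0105·30.9, giving B* = 789·(1 - 0.698) = 238.
From dH/dt = 0: 0.00302·238 - 0.257 = 0.0155C*, so C* = 0.463/0.0155 = 29.9.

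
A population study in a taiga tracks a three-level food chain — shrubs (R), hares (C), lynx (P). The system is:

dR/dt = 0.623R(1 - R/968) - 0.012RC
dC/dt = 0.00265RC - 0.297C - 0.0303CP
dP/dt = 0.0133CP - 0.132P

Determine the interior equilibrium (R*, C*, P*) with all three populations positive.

From dP/dt = 0: 0.0133C* = 0.132, so C* = 9.92.
From dR/dt = 0: 0.623(1 - R*/968) = 0.012·9.92, giving R* = 968·(1 - 0.191) = 783.
From dC/dt = 0: 0.00265·783 - 0.297 = 0.0303P*, so P* = 1.78/0.0303 = 58.7.

R* ≈ 783, C* ≈ 9.92, P* ≈ 58.7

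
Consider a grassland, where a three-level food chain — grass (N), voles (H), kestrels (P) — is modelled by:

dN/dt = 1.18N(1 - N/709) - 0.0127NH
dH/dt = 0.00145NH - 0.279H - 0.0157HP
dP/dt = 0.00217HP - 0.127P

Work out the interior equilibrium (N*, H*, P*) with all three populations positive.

N* ≈ 262, H* ≈ 58.5, P* ≈ 6.46

From dP/dt = 0: 0.00217H* = 0.127, so H* = 58.5.
From dN/dt = 0: 1.18(1 - N*/709) = 0.0127·58.5, giving N* = 709·(1 - 0.63) = 262.
From dH/dt = 0: 0.00145·262 - 0.279 = 0.0157P*, so P* = 0.101/0.0157 = 6.46.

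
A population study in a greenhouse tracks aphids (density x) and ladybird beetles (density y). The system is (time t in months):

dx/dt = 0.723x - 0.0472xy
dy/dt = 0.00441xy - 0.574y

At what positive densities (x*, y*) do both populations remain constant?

Set dy/dt = 0 with y > 0: 0.00441x - 0.574 = 0, so x* = 0.574/0.00441 = 130.
Set dx/dt = 0 with x > 0: 0.723 - 0.0472y = 0, so y* = 0.723/0.0472 = 15.3.

x* ≈ 130, y* ≈ 15.3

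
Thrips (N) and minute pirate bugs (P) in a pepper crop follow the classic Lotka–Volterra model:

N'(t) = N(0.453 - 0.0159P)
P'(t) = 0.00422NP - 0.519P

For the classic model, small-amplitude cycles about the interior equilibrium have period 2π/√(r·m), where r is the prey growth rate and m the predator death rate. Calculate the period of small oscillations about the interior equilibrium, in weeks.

Here r = 0.453 and m = 0.519, so r·m = 0.235.
ω = √0.235 = 0.485 per week, hence T = 2π/ω ≈ 13 weeks.

T ≈ 13 weeks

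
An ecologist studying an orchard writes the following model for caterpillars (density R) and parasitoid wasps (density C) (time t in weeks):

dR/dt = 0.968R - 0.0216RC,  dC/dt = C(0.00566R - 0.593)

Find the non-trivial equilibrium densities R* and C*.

R* ≈ 105, C* ≈ 44.8

Set dC/dt = 0 with C > 0: 0.00566R - 0.593 = 0, so R* = 0.593/0.00566 = 105.
Set dR/dt = 0 with R > 0: 0.968 - 0.0216C = 0, so C* = 0.968/0.0216 = 44.8.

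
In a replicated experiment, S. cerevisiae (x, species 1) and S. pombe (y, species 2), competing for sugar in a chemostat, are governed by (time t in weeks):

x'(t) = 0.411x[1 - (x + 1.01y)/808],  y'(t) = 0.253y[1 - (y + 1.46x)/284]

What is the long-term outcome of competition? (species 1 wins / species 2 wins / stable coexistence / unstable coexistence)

Compare the nullcline intercepts: K1/α12 = 808/1.01 = 800 > K2 = 284; K2/α21 = 284/1.46 = 195 < K1 = 808.
Since the inequalities point opposite ways, species 1 can invade but species 2 cannot.

species 1 excludes species 2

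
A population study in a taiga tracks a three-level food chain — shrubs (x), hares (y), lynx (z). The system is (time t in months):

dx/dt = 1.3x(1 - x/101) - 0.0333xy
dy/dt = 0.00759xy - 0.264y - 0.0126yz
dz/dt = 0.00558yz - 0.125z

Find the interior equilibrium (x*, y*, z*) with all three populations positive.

From dz/dt = 0: 0.00558y* = 0.125, so y* = 22.4.
From dx/dt = 0: 1.3(1 - x*/101) = 0.0333·22.4, giving x* = 101·(1 - 0.574) = 43.
From dy/dt = 0: 0.00759·43 - 0.264 = 0.0126z*, so z* = 0.0627/0.0126 = 4.98.

x* ≈ 43, y* ≈ 22.4, z* ≈ 4.98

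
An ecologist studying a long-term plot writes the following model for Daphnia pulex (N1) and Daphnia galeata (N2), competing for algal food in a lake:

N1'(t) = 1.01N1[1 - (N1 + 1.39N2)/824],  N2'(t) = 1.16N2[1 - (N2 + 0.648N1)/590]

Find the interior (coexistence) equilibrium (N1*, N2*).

N1* ≈ 39.3, N2* ≈ 565

Setting both brackets to zero gives the nullclines N1 + 1.39N2 = 824 and 0.648N1 + N2 = 590.
Substituting N2 = 590 - 0.648N1 into the first: N1(1 - 1.39·0.648) = 824 - 1.39·590.
So N1* = 3.9/0.0993 = 39.3, and then N2* = 590 - 0.648·39.3 = 565.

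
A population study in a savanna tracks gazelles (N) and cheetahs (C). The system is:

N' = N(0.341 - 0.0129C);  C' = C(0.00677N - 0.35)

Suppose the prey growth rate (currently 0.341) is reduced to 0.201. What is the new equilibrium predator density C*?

At the interior fixed point, setting dN/dt = 0 with N > 0 fixes C* = (prey growth rate)/(NC coefficient) — independent of the other coefficients.
With the change, C* = 0.201/0.0129 = 15.6; it falls from 26.4.

C* ≈ 15.6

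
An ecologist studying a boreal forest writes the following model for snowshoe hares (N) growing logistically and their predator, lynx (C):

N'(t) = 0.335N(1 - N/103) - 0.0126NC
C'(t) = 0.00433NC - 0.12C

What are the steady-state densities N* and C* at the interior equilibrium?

N* ≈ 27.7, C* ≈ 19.4

From dC/dt = 0 with C > 0: 0.00433N* = 0.12, so N* = 27.7.
Substitute into dN/dt = 0: 0.335(1 - 27.7/103) = 0.0126C*.
The bracket is 0.731, giving C* = 0.245/0.0126 = 19.4.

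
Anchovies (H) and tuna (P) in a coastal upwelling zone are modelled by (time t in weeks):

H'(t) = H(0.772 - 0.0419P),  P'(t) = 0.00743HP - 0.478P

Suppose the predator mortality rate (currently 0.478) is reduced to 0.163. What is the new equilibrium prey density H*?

At the interior fixed point, setting dP/dt = 0 with P > 0 fixes H* = (predator death rate)/(HP coefficient) — independent of the other coefficients.
With the change, H* = 0.163/0.00743 = 21.9; it falls from 64.3.

H* ≈ 21.9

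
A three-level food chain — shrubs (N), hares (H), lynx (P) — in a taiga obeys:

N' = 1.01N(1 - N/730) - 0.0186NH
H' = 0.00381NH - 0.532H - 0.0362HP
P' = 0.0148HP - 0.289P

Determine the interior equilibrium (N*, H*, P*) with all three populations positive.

From dP/dt = 0: 0.0148H* = 0.289, so H* = 19.5.
From dN/dt = 0: 1.01(1 - N*/730) = 0.0186·19.5, giving N* = 730·(1 - 0.36) = 467.
From dH/dt = 0: 0.00381·467 - 0.532 = 0.0362P*, so P* = 1.25/0.0362 = 34.5.

N* ≈ 467, H* ≈ 19.5, P* ≈ 34.5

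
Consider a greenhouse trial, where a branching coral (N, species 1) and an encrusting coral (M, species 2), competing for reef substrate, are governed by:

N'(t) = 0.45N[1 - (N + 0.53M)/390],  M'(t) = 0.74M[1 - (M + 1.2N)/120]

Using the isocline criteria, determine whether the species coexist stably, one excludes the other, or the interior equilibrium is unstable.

species 1 excludes species 2

Compare the nullcline intercepts: K1/α12 = 390/0.53 = 736 > K2 = 120; K2/α21 = 120/1.2 = 100 < K1 = 390.
Since the inequalities point opposite ways, species 1 can invade but species 2 cannot.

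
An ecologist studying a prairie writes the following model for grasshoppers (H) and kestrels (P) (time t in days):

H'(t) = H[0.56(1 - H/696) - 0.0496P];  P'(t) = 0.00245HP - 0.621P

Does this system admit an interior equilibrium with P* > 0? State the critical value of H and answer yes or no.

The predator equation gives dP/dt > 0 only when H > 0.621/0.00245 = 253.
Without the predator, H → K = 696. Since 696 > 253, the predator can invade and persist.

Threshold H = 253; K > 253, so yes, the predator persists.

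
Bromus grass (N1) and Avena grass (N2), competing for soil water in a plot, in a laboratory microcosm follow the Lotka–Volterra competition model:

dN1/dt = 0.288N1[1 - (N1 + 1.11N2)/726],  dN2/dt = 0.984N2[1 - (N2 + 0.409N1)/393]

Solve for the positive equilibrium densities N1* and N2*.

Setting both brackets to zero gives the nullclines N1 + 1.11N2 = 726 and 0.409N1 + N2 = 393.
Substituting N2 = 393 - 0.409N1 into the first: N1(1 - 1.11·0.409) = 726 - 1.11·393.
So N1* = 290/0.546 = 531, and then N2* = 393 - 0.409·531 = 176.

N1* ≈ 531, N2* ≈ 176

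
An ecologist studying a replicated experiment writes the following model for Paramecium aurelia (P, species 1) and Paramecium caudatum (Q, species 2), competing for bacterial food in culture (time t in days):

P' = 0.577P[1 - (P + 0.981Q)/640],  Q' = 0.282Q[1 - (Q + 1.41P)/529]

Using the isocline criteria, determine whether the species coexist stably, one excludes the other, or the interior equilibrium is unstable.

species 1 excludes species 2

Compare the nullcline intercepts: K1/α12 = 640/0.981 = 652 > K2 = 529; K2/α21 = 529/1.41 = 375 < K1 = 640.
Since the inequalities point opposite ways, species 1 can invade but species 2 cannot.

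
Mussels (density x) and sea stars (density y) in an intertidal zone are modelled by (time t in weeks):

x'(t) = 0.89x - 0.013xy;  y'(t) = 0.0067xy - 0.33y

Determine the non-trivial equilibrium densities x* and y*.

x* ≈ 49.3, y* ≈ 68.5

Set dy/dt = 0 with y > 0: 0.0067x - 0.33 = 0, so x* = 0.33/0.0067 = 49.3.
Set dx/dt = 0 with x > 0: 0.89 - 0.013y = 0, so y* = 0.89/0.013 = 68.5.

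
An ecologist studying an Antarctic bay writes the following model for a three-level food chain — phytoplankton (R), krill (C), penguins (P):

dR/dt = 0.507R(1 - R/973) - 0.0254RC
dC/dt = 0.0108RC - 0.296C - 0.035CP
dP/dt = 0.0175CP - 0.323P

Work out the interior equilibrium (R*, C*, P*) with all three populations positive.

From dP/dt = 0: 0.0175C* = 0.323, so C* = 18.5.
From dR/dt = 0: 0.507(1 - R*/973) = 0.0254·18.5, giving R* = 973·(1 - 0.925) = 73.3.
From dC/dt = 0: 0.0108·73.3 - 0.296 = 0.035P*, so P* = 0.496/0.035 = 14.2.

R* ≈ 73.3, C* ≈ 18.5, P* ≈ 14.2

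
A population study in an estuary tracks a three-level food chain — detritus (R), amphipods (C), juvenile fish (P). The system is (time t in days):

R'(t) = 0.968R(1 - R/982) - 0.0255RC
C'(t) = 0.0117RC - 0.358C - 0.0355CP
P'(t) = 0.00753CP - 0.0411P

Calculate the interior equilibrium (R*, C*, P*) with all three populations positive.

R* ≈ 841, C* ≈ 5.46, P* ≈ 267

From dP/dt = 0: 0.00753C* = 0.0411, so C* = 5.46.
From dR/dt = 0: 0.968(1 - R*/982) = 0.0255·5.46, giving R* = 982·(1 - 0.144) = 841.
From dC/dt = 0: 0.0117·841 - 0.358 = 0.0355P*, so P* = 9.48/0.0355 = 267.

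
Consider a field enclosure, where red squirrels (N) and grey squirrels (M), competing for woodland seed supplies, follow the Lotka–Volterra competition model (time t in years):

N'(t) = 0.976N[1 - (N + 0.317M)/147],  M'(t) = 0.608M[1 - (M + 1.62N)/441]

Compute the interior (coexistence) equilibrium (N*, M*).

Setting both brackets to zero gives the nullclines N + 0.317M = 147 and 1.62N + M = 441.
Substituting M = 441 - 1.62N into the first: N(1 - 0.317·1.62) = 147 - 0.317·441.
So N* = 7.2/0.486 = 14.8, and then M* = 441 - 1.62·14.8 = 417.

N* ≈ 14.8, M* ≈ 417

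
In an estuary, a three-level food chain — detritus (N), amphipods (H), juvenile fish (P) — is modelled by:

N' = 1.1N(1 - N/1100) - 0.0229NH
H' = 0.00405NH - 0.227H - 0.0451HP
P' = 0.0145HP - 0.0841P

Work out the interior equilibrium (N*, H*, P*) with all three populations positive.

N* ≈ 967, H* ≈ 5.8, P* ≈ 81.8

From dP/dt = 0: 0.0145H* = 0.0841, so H* = 5.8.
From dN/dt = 0: 1.1(1 - N*/1100) = 0.0229·5.8, giving N* = 1100·(1 - 0.121) = 967.
From dH/dt = 0: 0.00405·967 - 0.227 = 0.0451P*, so P* = 3.69/0.0451 = 81.8.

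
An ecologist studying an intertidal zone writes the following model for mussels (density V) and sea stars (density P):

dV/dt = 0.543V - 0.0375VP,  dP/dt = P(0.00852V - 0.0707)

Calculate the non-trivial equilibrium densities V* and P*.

Set dP/dt = 0 with P > 0: 0.00852V - 0.0707 = 0, so V* = 0.0707/0.00852 = 8.3.
Set dV/dt = 0 with V > 0: 0.543 - 0.0375P = 0, so P* = 0.543/0.0375 = 14.5.

V* ≈ 8.3, P* ≈ 14.5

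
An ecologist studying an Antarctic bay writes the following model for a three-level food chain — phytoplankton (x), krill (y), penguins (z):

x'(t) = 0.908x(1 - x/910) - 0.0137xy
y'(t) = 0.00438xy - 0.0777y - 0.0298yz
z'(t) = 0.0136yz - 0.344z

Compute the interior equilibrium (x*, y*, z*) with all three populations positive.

From dz/dt = 0: 0.0136y* = 0.344, so y* = 25.3.
From dx/dt = 0: 0.908(1 - x*/910) = 0.0137·25.3, giving x* = 910·(1 - 0.382) = 563.
From dy/dt = 0: 0.00438·563 - 0.0777 = 0.0298z*, so z* = 2.39/0.0298 = 80.1.

x* ≈ 563, y* ≈ 25.3, z* ≈ 80.1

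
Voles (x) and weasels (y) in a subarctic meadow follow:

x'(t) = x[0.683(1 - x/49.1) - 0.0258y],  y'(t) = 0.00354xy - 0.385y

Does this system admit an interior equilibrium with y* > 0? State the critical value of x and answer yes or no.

Threshold x = 109; K < 109, so no, the predator goes extinct.

The predator equation gives dy/dt > 0 only when x > 0.385/0.00354 = 109.
Without the predator, x → K = 49.1. Since 49.1 < 109, the predator cannot invade.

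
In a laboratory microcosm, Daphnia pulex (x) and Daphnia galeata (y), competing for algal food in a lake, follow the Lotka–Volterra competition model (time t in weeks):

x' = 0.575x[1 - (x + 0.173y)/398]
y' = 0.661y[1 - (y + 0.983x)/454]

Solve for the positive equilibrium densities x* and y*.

Setting both brackets to zero gives the nullclines x + 0.173y = 398 and 0.983x + y = 454.
Substituting y = 454 - 0.983x into the first: x(1 - 0.173·0.983) = 398 - 0.173·454.
So x* = 319/0.83 = 385, and then y* = 454 - 0.983·385 = 75.6.

x* ≈ 385, y* ≈ 75.6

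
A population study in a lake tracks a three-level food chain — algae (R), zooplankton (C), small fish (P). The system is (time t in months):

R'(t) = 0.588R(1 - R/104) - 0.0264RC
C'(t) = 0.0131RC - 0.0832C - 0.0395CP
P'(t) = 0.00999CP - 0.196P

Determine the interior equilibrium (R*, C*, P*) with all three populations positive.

R* ≈ 12.4, C* ≈ 19.6, P* ≈ 2

From dP/dt = 0: 0.00999C* = 0.196, so C* = 19.6.
From dR/dt = 0: 0.588(1 - R*/104) = 0.0264·19.6, giving R* = 104·(1 - 0.881) = 12.4.
From dC/dt = 0: 0.0131·12.4 - 0.0832 = 0.0395P*, so P* = 0.0791/0.0395 = 2.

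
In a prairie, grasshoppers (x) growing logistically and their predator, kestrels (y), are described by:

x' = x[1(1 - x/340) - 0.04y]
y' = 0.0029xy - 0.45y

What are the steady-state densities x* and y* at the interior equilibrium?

x* ≈ 155, y* ≈ 13.6

From dy/dt = 0 with y > 0: 0.0029x* = 0.45, so x* = 155.
Substitute into dx/dt = 0: 1(1 - 155/340) = 0.04y*.
The bracket is 0.544, giving y* = 0.544/0.04 = 13.6.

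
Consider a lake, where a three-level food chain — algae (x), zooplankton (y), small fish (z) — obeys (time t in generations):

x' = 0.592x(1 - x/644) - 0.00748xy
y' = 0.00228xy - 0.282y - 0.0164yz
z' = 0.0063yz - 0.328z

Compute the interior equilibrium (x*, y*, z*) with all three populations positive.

x* ≈ 220, y* ≈ 52.1, z* ≈ 13.4

From dz/dt = 0: 0.0063y* = 0.328, so y* = 52.1.
From dx/dt = 0: 0.592(1 - x*/644) = 0.00748·52.1, giving x* = 644·(1 - 0.658) = 220.
From dy/dt = 0: 0.00228·220 - 0.282 = 0.0164z*, so z* = 0.22/0.0164 = 13.4.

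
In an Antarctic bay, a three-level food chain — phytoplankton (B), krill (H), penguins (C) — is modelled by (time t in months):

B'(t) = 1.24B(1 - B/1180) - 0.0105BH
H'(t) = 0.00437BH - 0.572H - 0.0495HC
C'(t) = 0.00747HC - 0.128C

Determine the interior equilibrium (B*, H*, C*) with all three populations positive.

B* ≈ 1010, H* ≈ 17.1, C* ≈ 77.5

From dC/dt = 0: 0.00747H* = 0.128, so H* = 17.1.
From dB/dt = 0: 1.24(1 - B*/1180) = 0.0105·17.1, giving B* = 1180·(1 - 0.145) = 1010.
From dH/dt = 0: 0.00437·1010 - 0.572 = 0.0495C*, so C* = 3.84/0.0495 = 77.5.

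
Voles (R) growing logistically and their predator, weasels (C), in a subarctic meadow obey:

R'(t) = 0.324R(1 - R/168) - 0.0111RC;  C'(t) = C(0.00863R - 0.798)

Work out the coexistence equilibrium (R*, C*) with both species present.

R* ≈ 92.5, C* ≈ 13.1

From dC/dt = 0 with C > 0: 0.00863R* = 0.798, so R* = 92.5.
Substitute into dR/dt = 0: 0.324(1 - 92.5/168) = 0.0111C*.
The bracket is 0.45, giving C* = 0.146/0.0111 = 13.1.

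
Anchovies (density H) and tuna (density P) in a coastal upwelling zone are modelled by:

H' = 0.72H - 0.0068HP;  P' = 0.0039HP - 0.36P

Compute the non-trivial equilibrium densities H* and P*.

H* ≈ 92.3, P* ≈ 106

Set dP/dt = 0 with P > 0: 0.0039H - 0.36 = 0, so H* = 0.36/0.0039 = 92.3.
Set dH/dt = 0 with H > 0: 0.72 - 0.0068P = 0, so P* = 0.72/0.0068 = 106.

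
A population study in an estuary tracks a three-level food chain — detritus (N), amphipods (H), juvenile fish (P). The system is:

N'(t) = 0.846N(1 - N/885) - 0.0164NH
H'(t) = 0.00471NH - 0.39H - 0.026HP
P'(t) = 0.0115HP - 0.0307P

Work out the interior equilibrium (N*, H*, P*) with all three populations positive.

N* ≈ 839, H* ≈ 2.67, P* ≈ 137

From dP/dt = 0: 0.0115H* = 0.0307, so H* = 2.67.
From dN/dt = 0: 0.846(1 - N*/885) = 0.0164·2.67, giving N* = 885·(1 - 0.0518) = 839.
From dH/dt = 0: 0.00471·839 - 0.39 = 0.026P*, so P* = 3.56/0.026 = 137.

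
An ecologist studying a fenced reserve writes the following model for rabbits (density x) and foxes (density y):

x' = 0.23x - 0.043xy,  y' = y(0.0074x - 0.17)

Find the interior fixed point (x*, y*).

x* ≈ 23, y* ≈ 5.35

Set dy/dt = 0 with y > 0: 0.0074x - 0.17 = 0, so x* = 0.17/0.0074 = 23.
Set dx/dt = 0 with x > 0: 0.23 - 0.043y = 0, so y* = 0.23/0.043 = 5.35.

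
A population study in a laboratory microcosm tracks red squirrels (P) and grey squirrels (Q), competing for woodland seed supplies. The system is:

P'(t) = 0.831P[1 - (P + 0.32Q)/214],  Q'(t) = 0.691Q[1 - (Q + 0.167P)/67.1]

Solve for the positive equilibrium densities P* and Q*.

P* ≈ 203, Q* ≈ 33.1

Setting both brackets to zero gives the nullclines P + 0.32Q = 214 and 0.167P + Q = 67.1.
Substituting Q = 67.1 - 0.167P into the first: P(1 - 0.32·0.167) = 214 - 0.32·67.1.
So P* = 193/0.947 = 203, and then Q* = 67.1 - 0.167·203 = 33.1.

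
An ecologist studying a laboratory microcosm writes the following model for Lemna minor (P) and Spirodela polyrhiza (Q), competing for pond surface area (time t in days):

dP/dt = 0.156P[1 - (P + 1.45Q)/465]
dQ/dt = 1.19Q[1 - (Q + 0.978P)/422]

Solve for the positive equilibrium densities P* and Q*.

Setting both brackets to zero gives the nullclines P + 1.45Q = 465 and 0.978P + Q = 422.
Substituting Q = 422 - 0.978P into the first: P(1 - 1.45·0.978) = 465 - 1.45·422.
So P* = -147/-0.418 = 351, and then Q* = 422 - 0.978·351 = 78.4.

P* ≈ 351, Q* ≈ 78.4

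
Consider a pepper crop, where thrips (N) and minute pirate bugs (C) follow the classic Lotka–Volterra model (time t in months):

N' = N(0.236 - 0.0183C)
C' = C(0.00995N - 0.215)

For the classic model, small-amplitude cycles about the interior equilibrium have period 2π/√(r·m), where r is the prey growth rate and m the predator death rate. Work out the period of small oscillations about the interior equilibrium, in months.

Here r = 0.236 and m = 0.215, so r·m = 0.0507.
ω = √0.0507 = 0.225 per month, hence T = 2π/ω ≈ 27.9 months.

T ≈ 27.9 months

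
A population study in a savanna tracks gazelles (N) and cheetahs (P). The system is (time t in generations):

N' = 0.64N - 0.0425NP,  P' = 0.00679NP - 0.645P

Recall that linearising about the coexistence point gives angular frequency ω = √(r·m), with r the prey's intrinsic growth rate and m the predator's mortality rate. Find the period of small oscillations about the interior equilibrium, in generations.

T ≈ 9.78 generations

Here r = 0.64 and m = 0.645, so r·m = 0.413.
ω = √0.413 = 0.642 per generation, hence T = 2π/ω ≈ 9.78 generations.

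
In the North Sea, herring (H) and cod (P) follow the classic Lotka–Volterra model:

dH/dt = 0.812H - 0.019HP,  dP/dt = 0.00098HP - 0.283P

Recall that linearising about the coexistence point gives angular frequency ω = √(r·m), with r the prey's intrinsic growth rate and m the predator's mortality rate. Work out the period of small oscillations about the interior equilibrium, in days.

Here r = 0.812 and m = 0.283, so r·m = 0.23.
ω = √0.23 = 0.479 per day, hence T = 2π/ω ≈ 13.1 days.

T ≈ 13.1 days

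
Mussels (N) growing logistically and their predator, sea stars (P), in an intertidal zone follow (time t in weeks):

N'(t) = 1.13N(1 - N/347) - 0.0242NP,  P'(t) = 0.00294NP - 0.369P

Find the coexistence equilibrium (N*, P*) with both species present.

N* ≈ 126, P* ≈ 29.8

From dP/dt = 0 with P > 0: 0.00294N* = 0.369, so N* = 126.
Substitute into dN/dt = 0: 1.13(1 - 126/347) = 0.0242P*.
The bracket is 0.638, giving P* = 0.721/0.0242 = 29.8.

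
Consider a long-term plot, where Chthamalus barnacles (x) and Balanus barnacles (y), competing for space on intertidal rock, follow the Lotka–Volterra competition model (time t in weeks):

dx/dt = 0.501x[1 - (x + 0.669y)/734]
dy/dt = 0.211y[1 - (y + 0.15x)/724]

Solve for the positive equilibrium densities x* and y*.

x* ≈ 277, y* ≈ 682

Setting both brackets to zero gives the nullclines x + 0.669y = 734 and 0.15x + y = 724.
Substituting y = 724 - 0.15x into the first: x(1 - 0.669·0.15) = 734 - 0.669·724.
So x* = 250/0.9 = 277, and then y* = 724 - 0.15·277 = 682.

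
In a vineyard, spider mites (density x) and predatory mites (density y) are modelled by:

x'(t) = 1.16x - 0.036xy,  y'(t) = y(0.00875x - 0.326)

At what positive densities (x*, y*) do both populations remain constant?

Set dy/dt = 0 with y > 0: 0.00875x - 0.326 = 0, so x* = 0.326/0.00875 = 37.3.
Set dx/dt = 0 with x > 0: 1.16 - 0.036y = 0, so y* = 1.16/0.036 = 32.2.

x* ≈ 37.3, y* ≈ 32.2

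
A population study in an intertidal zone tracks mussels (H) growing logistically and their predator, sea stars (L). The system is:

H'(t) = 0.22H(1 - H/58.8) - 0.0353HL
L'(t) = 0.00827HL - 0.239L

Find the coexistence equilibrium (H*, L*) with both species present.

From dL/dt = 0 with L > 0: 0.00827H* = 0.239, so H* = 28.9.
Substitute into dH/dt = 0: 0.22(1 - 28.9/58.8) = 0.0353L*.
The bracket is 0.509, giving L* = 0.112/0.0353 = 3.17.

H* ≈ 28.9, L* ≈ 3.17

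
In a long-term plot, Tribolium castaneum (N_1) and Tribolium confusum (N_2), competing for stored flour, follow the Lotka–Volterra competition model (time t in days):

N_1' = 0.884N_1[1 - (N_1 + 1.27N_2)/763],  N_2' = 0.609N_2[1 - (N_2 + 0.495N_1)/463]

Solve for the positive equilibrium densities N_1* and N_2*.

N_1* ≈ 471, N_2* ≈ 230

Setting both brackets to zero gives the nullclines N_1 + 1.27N_2 = 763 and 0.495N_1 + N_2 = 463.
Substituting N_2 = 463 - 0.495N_1 into the first: N_1(1 - 1.27·0.495) = 763 - 1.27·463.
So N_1* = 175/0.371 = 471, and then N_2* = 463 - 0.495·471 = 230.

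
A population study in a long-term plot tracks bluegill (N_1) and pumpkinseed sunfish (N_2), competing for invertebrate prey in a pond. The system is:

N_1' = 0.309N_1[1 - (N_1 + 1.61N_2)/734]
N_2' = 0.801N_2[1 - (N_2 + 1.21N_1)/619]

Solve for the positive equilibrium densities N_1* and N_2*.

N_1* ≈ 277, N_2* ≈ 284

Setting both brackets to zero gives the nullclines N_1 + 1.61N_2 = 734 and 1.21N_1 + N_2 = 619.
Substituting N_2 = 619 - 1.21N_1 into the first: N_1(1 - 1.61·1.21) = 734 - 1.61·619.
So N_1* = -263/-0.948 = 277, and then N_2* = 619 - 1.21·277 = 284.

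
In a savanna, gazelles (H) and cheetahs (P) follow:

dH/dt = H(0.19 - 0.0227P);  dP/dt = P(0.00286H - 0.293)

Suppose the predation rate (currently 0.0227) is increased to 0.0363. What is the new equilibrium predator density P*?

At the interior fixed point, setting dH/dt = 0 with H > 0 fixes P* = (prey growth rate)/(HP coefficient) — independent of the other coefficients.
With the change, P* = 0.19/0.0363 = 5.23; it falls from 8.37.

P* ≈ 5.23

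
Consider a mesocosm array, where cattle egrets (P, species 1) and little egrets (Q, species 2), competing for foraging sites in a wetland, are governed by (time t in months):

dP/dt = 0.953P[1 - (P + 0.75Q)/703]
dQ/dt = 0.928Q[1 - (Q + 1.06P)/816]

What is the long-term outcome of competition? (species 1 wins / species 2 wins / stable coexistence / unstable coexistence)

Compare the nullcline intercepts: K1/α12 = 703/0.75 = 937 > K2 = 816; K2/α21 = 816/1.06 = 770 > K1 = 703.
Since both inequalities hold, each species can invade when rare, so the interior equilibrium is stable.

stable coexistence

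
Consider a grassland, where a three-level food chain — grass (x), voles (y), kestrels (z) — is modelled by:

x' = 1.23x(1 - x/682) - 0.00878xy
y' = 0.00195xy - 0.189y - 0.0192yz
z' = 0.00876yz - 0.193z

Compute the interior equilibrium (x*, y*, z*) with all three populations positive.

x* ≈ 575, y* ≈ 22, z* ≈ 48.5

From dz/dt = 0: 0.00876y* = 0.193, so y* = 22.
From dx/dt = 0: 1.23(1 - x*/682) = 0.00878·22, giving x* = 682·(1 - 0.157) = 575.
From dy/dt = 0: 0.00195·575 - 0.189 = 0.0192z*, so z* = 0.932/0.0192 = 48.5.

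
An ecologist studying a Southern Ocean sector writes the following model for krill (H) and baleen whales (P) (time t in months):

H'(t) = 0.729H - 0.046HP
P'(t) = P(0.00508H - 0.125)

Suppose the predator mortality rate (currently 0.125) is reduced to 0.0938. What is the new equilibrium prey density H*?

H* ≈ 18.5

At the interior fixed point, setting dP/dt = 0 with P > 0 fixes H* = (predator death rate)/(HP coefficient) — independent of the other coefficients.
With the change, H* = 0.0938/0.00508 = 18.5; it falls from 24.6.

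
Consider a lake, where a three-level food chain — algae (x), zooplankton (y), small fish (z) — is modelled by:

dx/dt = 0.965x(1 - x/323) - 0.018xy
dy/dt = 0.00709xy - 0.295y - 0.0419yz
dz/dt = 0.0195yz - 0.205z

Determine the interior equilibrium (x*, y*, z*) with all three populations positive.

From dz/dt = 0: 0.0195y* = 0.205, so y* = 10.5.
From dx/dt = 0: 0.965(1 - x*/323) = 0.018·10.5, giving x* = 323·(1 - 0.196) = 260.
From dy/dt = 0: 0.00709·260 - 0.295 = 0.0419z*, so z* = 1.55/0.0419 = 36.9.

x* ≈ 260, y* ≈ 10.5, z* ≈ 36.9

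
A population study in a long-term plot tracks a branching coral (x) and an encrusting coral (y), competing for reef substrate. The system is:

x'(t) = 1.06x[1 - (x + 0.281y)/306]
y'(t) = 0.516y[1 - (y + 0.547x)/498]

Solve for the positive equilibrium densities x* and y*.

x* ≈ 196, y* ≈ 391

Setting both brackets to zero gives the nullclines x + 0.281y = 306 and 0.547x + y = 498.
Substituting y = 498 - 0.547x into the first: x(1 - 0.281·0.547) = 306 - 0.281·498.
So x* = 166/0.846 = 196, and then y* = 498 - 0.547·196 = 391.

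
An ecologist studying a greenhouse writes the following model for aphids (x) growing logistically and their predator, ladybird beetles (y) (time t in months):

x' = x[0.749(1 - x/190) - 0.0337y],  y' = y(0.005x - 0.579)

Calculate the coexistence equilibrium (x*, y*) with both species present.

From dy/dt = 0 with y > 0: 0.005x* = 0.579, so x* = 116.
Substitute into dx/dt = 0: 0.749(1 - 116/190) = 0.0337y*.
The bracket is 0.391, giving y* = 0.293/0.0337 = 8.68.

x* ≈ 116, y* ≈ 8.68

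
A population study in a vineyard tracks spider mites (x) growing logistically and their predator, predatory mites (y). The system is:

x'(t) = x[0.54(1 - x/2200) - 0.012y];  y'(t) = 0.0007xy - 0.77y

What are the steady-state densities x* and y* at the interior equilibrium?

From dy/dt = 0 with y > 0: 0.0007x* = 0.77, so x* = 1100.
Substitute into dx/dt = 0: 0.54(1 - 1100/2200) = 0.012y*.
The bracket is 0.5, giving y* = 0.27/0.012 = 22.5.

x* ≈ 1100, y* ≈ 22.5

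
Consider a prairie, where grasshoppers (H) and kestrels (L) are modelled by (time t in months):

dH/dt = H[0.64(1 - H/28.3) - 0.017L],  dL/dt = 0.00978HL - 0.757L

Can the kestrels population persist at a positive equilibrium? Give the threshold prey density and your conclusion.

The predator equation gives dL/dt > 0 only when H > 0.757/0.00978 = 77.4.
Without the predator, H → K = 28.3. Since 28.3 < 77.4, the predator cannot invade.

Threshold H = 77.4; K < 77.4, so no, the predator goes extinct.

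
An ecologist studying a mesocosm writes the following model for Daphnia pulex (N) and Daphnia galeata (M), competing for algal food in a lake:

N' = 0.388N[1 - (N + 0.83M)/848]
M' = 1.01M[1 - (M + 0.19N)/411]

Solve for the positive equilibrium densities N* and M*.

Setting both brackets to zero gives the nullclines N + 0.83M = 848 and 0.19N + M = 411.
Substituting M = 411 - 0.19N into the first: N(1 - 0.83·0.19) = 848 - 0.83·411.
So N* = 507/0.842 = 602, and then M* = 411 - 0.19·602 = 297.

N* ≈ 602, M* ≈ 297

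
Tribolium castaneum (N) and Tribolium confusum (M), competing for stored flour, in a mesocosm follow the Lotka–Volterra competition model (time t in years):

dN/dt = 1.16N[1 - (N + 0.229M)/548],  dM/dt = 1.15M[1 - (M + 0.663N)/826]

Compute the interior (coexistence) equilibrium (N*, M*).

Setting both brackets to zero gives the nullclines N + 0.229M = 548 and 0.663N + M = 826.
Substituting M = 826 - 0.663N into the first: N(1 - 0.229·0.663) = 548 - 0.229·826.
So N* = 359/0.848 = 423, and then M* = 826 - 0.663·423 = 545.

N* ≈ 423, M* ≈ 545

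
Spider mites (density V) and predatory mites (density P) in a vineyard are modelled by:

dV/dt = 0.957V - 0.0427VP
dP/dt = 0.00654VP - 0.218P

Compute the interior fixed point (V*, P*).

Set dP/dt = 0 with P > 0: 0.00654V - 0.218 = 0, so V* = 0.218/0.00654 = 33.3.
Set dV/dt = 0 with V > 0: 0.957 - 0.0427P = 0, so P* = 0.957/0.0427 = 22.4.

V* ≈ 33.3, P* ≈ 22.4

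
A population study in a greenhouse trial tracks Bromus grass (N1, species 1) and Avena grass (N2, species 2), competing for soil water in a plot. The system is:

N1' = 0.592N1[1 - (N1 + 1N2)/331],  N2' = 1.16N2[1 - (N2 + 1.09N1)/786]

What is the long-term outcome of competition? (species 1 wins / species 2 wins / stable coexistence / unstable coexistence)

species 2 excludes species 1

Compare the nullcline intercepts: K1/α12 = 331/1 = 331 < K2 = 786; K2/α21 = 786/1.09 = 721 > K1 = 331.
Since the inequalities point opposite ways, species 2 can invade but species 1 cannot.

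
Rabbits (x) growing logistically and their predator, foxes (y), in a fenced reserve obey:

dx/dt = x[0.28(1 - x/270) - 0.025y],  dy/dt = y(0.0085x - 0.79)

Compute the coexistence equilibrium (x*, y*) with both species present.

From dy/dt = 0 with y > 0: 0.0085x* = 0.79, so x* = 92.9.
Substitute into dx/dt = 0: 0.28(1 - 92.9/270) = 0.025y*.
The bracket is 0.656, giving y* = 0.184/0.025 = 7.34.

x* ≈ 92.9, y* ≈ 7.34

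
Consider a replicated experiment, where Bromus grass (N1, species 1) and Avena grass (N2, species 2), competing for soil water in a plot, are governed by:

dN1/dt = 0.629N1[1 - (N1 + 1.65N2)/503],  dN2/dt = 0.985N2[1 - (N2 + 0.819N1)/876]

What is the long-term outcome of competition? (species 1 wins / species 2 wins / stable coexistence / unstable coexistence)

species 2 excludes species 1

Compare the nullcline intercepts: K1/α12 = 503/1.65 = 305 < K2 = 876; K2/α21 = 876/0.819 = 1070 > K1 = 503.
Since the inequalities point opposite ways, species 2 can invade but species 1 cannot.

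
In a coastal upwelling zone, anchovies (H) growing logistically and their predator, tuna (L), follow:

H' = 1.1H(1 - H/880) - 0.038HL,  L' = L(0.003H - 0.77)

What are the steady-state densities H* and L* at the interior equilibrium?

From dL/dt = 0 with L > 0: 0.003H* = 0.77, so H* = 257.
Substitute into dH/dt = 0: 1.1(1 - 257/880) = 0.038L*.
The bracket is 0.708, giving L* = 0.779/0.038 = 20.5.

H* ≈ 257, L* ≈ 20.5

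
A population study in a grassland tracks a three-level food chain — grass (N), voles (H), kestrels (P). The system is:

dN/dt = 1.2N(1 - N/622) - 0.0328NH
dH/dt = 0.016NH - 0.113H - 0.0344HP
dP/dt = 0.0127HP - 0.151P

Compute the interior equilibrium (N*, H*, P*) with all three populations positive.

From dP/dt = 0: 0.0127H* = 0.151, so H* = 11.9.
From dN/dt = 0: 1.2(1 - N*/622) = 0.0328·11.9, giving N* = 622·(1 - 0.325) = 420.
From dH/dt = 0: 0.016·420 - 0.113 = 0.0344P*, so P* = 6.6/0.0344 = 192.

N* ≈ 420, H* ≈ 11.9, P* ≈ 192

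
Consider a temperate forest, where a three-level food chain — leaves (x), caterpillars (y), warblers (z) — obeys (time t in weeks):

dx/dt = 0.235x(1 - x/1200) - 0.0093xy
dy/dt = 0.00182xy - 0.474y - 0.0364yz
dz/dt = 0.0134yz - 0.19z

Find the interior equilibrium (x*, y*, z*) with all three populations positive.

x* ≈ 527, y* ≈ 14.2, z* ≈ 13.3

From dz/dt = 0: 0.0134y* = 0.19, so y* = 14.2.
From dx/dt = 0: 0.235(1 - x*/1200) = 0.0093·14.2, giving x* = 1200·(1 - 0.561) = 527.
From dy/dt = 0: 0.00182·527 - 0.474 = 0.0364z*, so z* = 0.484/0.0364 = 13.3.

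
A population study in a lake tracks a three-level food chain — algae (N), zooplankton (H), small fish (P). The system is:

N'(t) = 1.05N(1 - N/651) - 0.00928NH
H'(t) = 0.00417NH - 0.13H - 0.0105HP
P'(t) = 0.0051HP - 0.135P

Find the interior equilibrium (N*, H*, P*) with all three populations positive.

From dP/dt = 0: 0.0051H* = 0.135, so H* = 26.5.
From dN/dt = 0: 1.05(1 - N*/651) = 0.00928·26.5, giving N* = 651·(1 - 0.234) = 499.
From dH/dt = 0: 0.00417·499 - 0.13 = 0.0105P*, so P* = 1.95/0.0105 = 186.

N* ≈ 499, H* ≈ 26.5, P* ≈ 186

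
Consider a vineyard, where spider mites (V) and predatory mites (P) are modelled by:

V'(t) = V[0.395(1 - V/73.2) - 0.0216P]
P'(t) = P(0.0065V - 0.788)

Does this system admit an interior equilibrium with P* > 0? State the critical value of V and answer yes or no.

Threshold V = 121; K < 121, so no, the predator goes extinct.

The predator equation gives dP/dt > 0 only when V > 0.788/0.0065 = 121.
Without the predator, V → K = 73.2. Since 73.2 < 121, the predator cannot invade.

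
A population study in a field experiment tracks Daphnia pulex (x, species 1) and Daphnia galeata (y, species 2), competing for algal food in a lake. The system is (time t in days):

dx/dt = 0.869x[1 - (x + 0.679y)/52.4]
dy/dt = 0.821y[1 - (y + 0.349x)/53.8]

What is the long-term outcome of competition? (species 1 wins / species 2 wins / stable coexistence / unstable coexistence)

stable coexistence

Compare the nullcline intercepts: K1/α12 = 52.4/0.679 = 77.2 > K2 = 53.8; K2/α21 = 53.8/0.349 = 154 > K1 = 52.4.
Since both inequalities hold, each species can invade when rare, so the interior equilibrium is stable.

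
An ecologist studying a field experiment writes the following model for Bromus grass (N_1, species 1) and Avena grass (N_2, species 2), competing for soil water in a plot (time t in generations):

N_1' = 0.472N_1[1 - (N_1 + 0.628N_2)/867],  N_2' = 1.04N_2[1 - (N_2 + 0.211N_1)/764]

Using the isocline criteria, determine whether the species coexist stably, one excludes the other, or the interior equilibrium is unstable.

Compare the nullcline intercepts: K1/α12 = 867/0.628 = 1380 > K2 = 764; K2/α21 = 764/0.211 = 3620 > K1 = 867.
Since both inequalities hold, each species can invade when rare, so the interior equilibrium is stable.

stable coexistence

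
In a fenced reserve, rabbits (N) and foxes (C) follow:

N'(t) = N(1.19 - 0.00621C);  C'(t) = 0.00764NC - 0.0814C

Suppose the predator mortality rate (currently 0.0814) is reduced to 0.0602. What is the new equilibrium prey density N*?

At the interior fixed point, setting dC/dt = 0 with C > 0 fixes N* = (predator death rate)/(NC coefficient) — independent of the other coefficients.
With the change, N* = 0.0602/0.00764 = 7.88; it falls from 10.7.

N* ≈ 7.88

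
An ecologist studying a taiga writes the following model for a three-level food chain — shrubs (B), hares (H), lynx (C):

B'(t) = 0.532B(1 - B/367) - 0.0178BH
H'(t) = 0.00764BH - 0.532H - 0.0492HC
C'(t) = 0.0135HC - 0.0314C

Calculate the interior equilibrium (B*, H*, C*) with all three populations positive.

From dC/dt = 0: 0.0135H* = 0.0314, so H* = 2.33.
From dB/dt = 0: 0.532(1 - B*/367) = 0.0178·2.33, giving B* = 367·(1 - 0.0778) = 338.
From dH/dt = 0: 0.00764·338 - 0.532 = 0.0492C*, so C* = 2.05/0.0492 = 41.7.

B* ≈ 338, H* ≈ 2.33, C* ≈ 41.7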